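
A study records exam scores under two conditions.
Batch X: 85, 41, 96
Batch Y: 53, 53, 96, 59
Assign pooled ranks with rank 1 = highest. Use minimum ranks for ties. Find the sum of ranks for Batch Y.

Sorted (descending): 96, 96, 85, 59, 53, 53, 41
The 2 values of 96 occupy positions 1–2 → each gets rank 1.
The 2 values of 53 occupy positions 5–6 → each gets rank 5.
Batch Y values → pooled ranks: 53→5, 53→5, 96→1, 59→4
Rank sum = 5 + 5 + 1 + 4 = 15

15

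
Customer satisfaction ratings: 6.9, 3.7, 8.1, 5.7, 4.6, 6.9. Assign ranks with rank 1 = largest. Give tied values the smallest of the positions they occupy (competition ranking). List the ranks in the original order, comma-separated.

2, 6, 1, 4, 5, 2

Sorted (descending): 8.1, 6.9, 6.9, 5.7, 4.6, 3.7
The 2 values of 6.9 occupy positions 2–3 → each gets rank 2.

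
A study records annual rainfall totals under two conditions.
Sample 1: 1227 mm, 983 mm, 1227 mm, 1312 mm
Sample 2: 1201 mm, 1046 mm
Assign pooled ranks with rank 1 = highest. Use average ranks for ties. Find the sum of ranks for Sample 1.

12

Sorted (descending): 1312, 1227, 1227, 1201, 1046, 983
The 2 values of 1227 occupy positions 2–3 → average rank (2+3)/2 = 2.5.
Sample 1 values → pooled ranks: 1227→2.5, 983→6, 1227→2.5, 1312→1
Rank sum = 2.5 + 6 + 2.5 + 1 = 12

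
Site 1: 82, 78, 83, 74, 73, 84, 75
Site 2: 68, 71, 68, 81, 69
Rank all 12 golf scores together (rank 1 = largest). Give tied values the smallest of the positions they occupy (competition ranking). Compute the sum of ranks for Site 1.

32

Sorted (descending): 84, 83, 82, 81, 78, 75, 74, 73, 71, 69, 68, 68
The 2 values of 68 occupy positions 11–12 → each gets rank 11.
Site 1 values → pooled ranks: 82→3, 78→5, 83→2, 74→7, 73→8, 84→1, 75→6
Rank sum = 3 + 5 + 2 + 7 + 8 + 1 + 6 = 32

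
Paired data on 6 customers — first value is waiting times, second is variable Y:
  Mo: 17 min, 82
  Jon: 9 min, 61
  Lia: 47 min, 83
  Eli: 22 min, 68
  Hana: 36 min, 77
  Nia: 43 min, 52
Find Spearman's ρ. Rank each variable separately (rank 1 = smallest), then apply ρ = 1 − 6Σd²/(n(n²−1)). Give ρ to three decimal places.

Ranks of variable 1: 2, 1, 6, 3, 4, 5
Ranks of variable 2: 5, 2, 6, 3, 4, 1
d = r₁ − r₂: -3, -1, 0, 0, 0, 4
d²: 9, 1, 0, 0, 0, 16; Σd² = 26
ρ = 1 − 6·26/(6·35) = 1 − 156/210 = 0.257

0.257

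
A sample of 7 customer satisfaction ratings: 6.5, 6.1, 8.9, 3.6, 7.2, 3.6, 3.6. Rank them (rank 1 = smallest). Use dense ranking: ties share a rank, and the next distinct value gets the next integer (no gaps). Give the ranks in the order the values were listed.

3, 2, 5, 1, 4, 1, 1

Sorted (ascending): 3.6, 3.6, 3.6, 6.1, 6.5, 7.2, 8.9
The 3 values of 3.6 share dense rank 1.
Remaining distinct values take the next consecutive integers.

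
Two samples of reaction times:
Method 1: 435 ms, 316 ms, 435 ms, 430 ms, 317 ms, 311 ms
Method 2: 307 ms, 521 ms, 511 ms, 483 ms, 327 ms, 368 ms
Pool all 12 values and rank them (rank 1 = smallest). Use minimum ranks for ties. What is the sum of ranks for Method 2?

45

Sorted (ascending): 307, 311, 316, 317, 327, 368, 430, 435, 435, 483, 511, 521
The 2 values of 435 occupy positions 8–9 → each gets rank 8.
Method 2 values → pooled ranks: 307→1, 521→12, 511→11, 483→10, 327→5, 368→6
Rank sum = 1 + 12 + 11 + 10 + 5 + 6 = 45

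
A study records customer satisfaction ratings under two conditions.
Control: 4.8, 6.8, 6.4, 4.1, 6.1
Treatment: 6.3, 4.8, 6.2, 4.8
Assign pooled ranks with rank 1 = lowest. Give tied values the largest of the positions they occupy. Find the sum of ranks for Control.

Sorted (ascending): 4.1, 4.8, 4.8, 4.8, 6.1, 6.2, 6.3, 6.4, 6.8
The 3 values of 4.8 occupy positions 2–4 → each gets rank 4.
Control values → pooled ranks: 4.8→4, 6.8→9, 6.4→8, 4.1→1, 6.1→5
Rank sum = 4 + 9 + 8 + 1 + 5 = 27

27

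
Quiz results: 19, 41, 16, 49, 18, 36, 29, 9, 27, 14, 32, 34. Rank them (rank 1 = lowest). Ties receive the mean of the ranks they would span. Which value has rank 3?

Sorted (ascending): 9, 14, 16, 18, 19, 27, 29, 32, 34, 36, 41, 49
No ties — each value takes its position as its rank.
Rank 3 → value 16.

16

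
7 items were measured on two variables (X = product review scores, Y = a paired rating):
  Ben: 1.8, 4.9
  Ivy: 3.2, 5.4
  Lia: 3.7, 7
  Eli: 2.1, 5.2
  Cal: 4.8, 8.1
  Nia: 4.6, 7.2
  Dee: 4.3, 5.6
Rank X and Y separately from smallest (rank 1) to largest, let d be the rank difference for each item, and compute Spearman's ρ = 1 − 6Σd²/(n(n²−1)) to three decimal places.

Ranks of variable 1: 1, 3, 4, 2, 7, 6, 5
Ranks of variable 2: 1, 3, 5, 2, 7, 6, 4
d = r₁ − r₂: 0, 0, -1, 0, 0, 0, 1
d²: 0, 0, 1, 0, 0, 0, 1; Σd² = 2
ρ = 1 − 6·2/(7·48) = 1 − 12/336 = 0.964

0.964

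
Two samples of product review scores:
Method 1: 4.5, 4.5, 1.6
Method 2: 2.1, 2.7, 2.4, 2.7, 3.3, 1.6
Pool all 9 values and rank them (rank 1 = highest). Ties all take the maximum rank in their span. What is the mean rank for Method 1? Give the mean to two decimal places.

Sorted (descending): 4.5, 4.5, 3.3, 2.7, 2.7, 2.4, 2.1, 1.6, 1.6
The 2 values of 4.5 occupy positions 1–2 → each gets rank 2.
The 2 values of 2.7 occupy positions 4–5 → each gets rank 5.
The 2 values of 1.6 occupy positions 8–9 → each gets rank 9.
Method 1 values → pooled ranks: 4.5→2, 4.5→2, 1.6→9
Mean rank = (2 + 2 + 9) / 3 = 4.33

4.33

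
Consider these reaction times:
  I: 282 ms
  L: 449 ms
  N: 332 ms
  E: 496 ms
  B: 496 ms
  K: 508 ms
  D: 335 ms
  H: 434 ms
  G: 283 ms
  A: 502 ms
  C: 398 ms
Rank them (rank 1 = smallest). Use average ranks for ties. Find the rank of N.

3

Sorted (ascending): 282, 283, 332, 335, 398, 434, 449, 496, 496, 502, 508
The 2 values of 496 occupy positions 8–9 → average rank (8+9)/2 = 8.5.
N has value 332 ms → rank 3.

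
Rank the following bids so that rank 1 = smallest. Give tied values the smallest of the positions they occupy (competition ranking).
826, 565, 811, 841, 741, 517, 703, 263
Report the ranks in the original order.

7, 3, 6, 8, 5, 2, 4, 1

Sorted (ascending): 263, 517, 565, 703, 741, 811, 826, 841
No ties — each value takes its position as its rank.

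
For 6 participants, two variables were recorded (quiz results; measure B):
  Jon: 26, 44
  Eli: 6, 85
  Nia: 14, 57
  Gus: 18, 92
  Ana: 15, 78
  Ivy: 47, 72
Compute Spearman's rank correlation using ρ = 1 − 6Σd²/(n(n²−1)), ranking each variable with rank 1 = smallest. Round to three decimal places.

Ranks of variable 1: 5, 1, 2, 4, 3, 6
Ranks of variable 2: 1, 5, 2, 6, 4, 3
d = r₁ − r₂: 4, -4, 0, -2, -1, 3
d²: 16, 16, 0, 4, 1, 9; Σd² = 46
ρ = 1 − 6·46/(6·35) = 1 − 276/210 = -0.314

-0.314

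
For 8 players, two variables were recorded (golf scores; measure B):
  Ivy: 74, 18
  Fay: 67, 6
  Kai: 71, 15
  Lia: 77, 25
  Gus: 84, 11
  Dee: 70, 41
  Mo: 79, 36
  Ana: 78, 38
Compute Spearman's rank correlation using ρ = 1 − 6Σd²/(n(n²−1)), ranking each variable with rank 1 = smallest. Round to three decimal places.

Ranks of variable 1: 4, 1, 3, 5, 8, 2, 7, 6
Ranks of variable 2: 4, 1, 3, 5, 2, 8, 6, 7
d = r₁ − r₂: 0, 0, 0, 0, 6, -6, 1, -1
d²: 0, 0, 0, 0, 36, 36, 1, 1; Σd² = 74
ρ = 1 − 6·74/(8·63) = 1 − 444/504 = 0.119

0.119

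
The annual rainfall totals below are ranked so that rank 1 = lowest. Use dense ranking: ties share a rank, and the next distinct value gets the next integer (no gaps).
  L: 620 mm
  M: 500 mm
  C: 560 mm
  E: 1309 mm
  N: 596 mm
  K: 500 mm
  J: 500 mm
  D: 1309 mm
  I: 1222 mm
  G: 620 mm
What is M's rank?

Sorted (ascending): 500, 500, 500, 560, 596, 620, 620, 1222, 1309, 1309
The 3 values of 500 share dense rank 1.
The 2 values of 620 share dense rank 4.
The 2 values of 1309 share dense rank 6.
Remaining distinct values take the next consecutive integers.
M has value 500 mm → rank 1.

1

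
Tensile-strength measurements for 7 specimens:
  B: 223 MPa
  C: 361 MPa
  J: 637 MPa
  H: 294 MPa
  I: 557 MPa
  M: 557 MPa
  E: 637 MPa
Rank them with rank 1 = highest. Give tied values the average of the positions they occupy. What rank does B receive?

Sorted (descending): 637, 637, 557, 557, 361, 294, 223
The 2 values of 637 occupy positions 1–2 → average rank (1+2)/2 = 1.5.
The 2 values of 557 occupy positions 3–4 → average rank (3+4)/2 = 3.5.
B has value 223 MPa → rank 7.

7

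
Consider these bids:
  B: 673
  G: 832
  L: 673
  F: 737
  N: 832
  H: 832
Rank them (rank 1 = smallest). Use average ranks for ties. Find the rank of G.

Sorted (ascending): 673, 673, 737, 832, 832, 832
The 2 values of 673 occupy positions 1–2 → average rank (1+2)/2 = 1.5.
The 3 values of 832 occupy positions 4–6 → average rank 5.
G has value 832 → rank 5.

5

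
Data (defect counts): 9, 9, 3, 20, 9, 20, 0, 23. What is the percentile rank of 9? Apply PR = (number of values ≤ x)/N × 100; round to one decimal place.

N = 8.
Strictly below 9: 2. Equal to 9: 3.
PR = 5/8 × 100 = 62.5

62.5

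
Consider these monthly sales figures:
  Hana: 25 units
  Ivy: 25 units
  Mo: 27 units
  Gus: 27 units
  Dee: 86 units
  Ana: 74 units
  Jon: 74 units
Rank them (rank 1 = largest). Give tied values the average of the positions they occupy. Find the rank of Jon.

Sorted (descending): 86, 74, 74, 27, 27, 25, 25
The 2 values of 74 occupy positions 2–3 → average rank (2+3)/2 = 2.5.
The 2 values of 27 occupy positions 4–5 → average rank (4+5)/2 = 4.5.
The 2 values of 25 occupy positions 6–7 → average rank (6+7)/2 = 6.5.
Jon has value 74 units → rank 2.5.

2.5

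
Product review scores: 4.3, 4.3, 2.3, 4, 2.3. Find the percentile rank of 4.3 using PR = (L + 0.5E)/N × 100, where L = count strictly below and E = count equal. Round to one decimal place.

N = 5.
Strictly below 4.3: 3. Equal to 4.3: 2.
PR = (3 + 0.5·2)/5 × 100 = 80.0

80.0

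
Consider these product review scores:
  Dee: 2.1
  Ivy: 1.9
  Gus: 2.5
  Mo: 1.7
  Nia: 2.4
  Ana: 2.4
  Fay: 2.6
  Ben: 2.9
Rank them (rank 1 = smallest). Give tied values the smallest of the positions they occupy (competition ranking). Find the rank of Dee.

Sorted (ascending): 1.7, 1.9, 2.1, 2.4, 2.4, 2.5, 2.6, 2.9
The 2 values of 2.4 occupy positions 4–5 → each gets rank 4.
Dee has value 2.1 → rank 3.

3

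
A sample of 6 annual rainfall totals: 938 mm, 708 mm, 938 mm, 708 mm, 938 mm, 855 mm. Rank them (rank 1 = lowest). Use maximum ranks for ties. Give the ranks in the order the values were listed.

6, 2, 6, 2, 6, 3

Sorted (ascending): 708, 708, 855, 938, 938, 938
The 2 values of 708 occupy positions 1–2 → each gets rank 2.
The 3 values of 938 occupy positions 4–6 → each gets rank 6.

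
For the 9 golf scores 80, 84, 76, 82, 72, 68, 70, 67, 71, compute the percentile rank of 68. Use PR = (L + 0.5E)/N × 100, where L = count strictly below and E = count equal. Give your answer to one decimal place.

16.7

N = 9.
Strictly below 68: 1. Equal to 68: 1.
PR = (1 + 0.5·1)/9 × 100 = 16.7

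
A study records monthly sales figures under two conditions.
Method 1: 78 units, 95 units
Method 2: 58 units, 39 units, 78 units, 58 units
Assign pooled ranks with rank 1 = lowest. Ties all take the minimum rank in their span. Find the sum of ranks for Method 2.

9

Sorted (ascending): 39, 58, 58, 78, 78, 95
The 2 values of 58 occupy positions 2–3 → each gets rank 2.
The 2 values of 78 occupy positions 4–5 → each gets rank 4.
Method 2 values → pooled ranks: 58→2, 39→1, 78→4, 58→2
Rank sum = 2 + 1 + 4 + 2 = 9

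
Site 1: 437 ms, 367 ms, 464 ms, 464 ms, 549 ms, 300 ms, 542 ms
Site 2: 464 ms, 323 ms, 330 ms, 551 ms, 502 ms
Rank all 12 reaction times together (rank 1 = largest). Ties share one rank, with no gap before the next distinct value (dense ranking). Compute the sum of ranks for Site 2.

Sorted (descending): 551, 549, 542, 502, 464, 464, 464, 437, 367, 330, 323, 300
The 3 values of 464 share dense rank 5.
Remaining distinct values take the next consecutive integers.
Site 2 values → pooled ranks: 464→5, 323→9, 330→8, 551→1, 502→4
Rank sum = 5 + 9 + 8 + 1 + 4 = 27

27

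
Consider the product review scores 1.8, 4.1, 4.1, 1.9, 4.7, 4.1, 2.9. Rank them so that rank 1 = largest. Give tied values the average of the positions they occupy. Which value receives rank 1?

Sorted (descending): 4.7, 4.1, 4.1, 4.1, 2.9, 1.9, 1.8
The 3 values of 4.1 occupy positions 2–4 → average rank 3.
Rank 1 → value 4.7.

4.7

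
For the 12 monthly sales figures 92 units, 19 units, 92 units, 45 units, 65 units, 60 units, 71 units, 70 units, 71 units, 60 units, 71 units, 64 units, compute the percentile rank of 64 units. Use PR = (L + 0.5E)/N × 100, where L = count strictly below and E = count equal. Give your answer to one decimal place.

N = 12.
Strictly below 64: 4. Equal to 64: 1.
PR = (4 + 0.5·1)/12 × 100 = 37.5

37.5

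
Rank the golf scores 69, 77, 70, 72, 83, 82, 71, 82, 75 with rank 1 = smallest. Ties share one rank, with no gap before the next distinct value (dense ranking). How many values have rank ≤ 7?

8

Sorted (ascending): 69, 70, 71, 72, 75, 77, 82, 82, 83
The 2 values of 82 share dense rank 7.
Remaining distinct values take the next consecutive integers.
Ranks ≤ 7: {1, 2, 3, 4, 5, 6, 7, 7} → 8 values.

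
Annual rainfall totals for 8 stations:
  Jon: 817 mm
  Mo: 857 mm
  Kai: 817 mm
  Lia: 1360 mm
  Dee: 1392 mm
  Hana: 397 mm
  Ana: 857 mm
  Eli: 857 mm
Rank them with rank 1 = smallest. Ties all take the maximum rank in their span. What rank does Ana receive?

Sorted (ascending): 397, 817, 817, 857, 857, 857, 1360, 1392
The 2 values of 817 occupy positions 2–3 → each gets rank 3.
The 3 values of 857 occupy positions 4–6 → each gets rank 6.
Ana has value 857 mm → rank 6.

6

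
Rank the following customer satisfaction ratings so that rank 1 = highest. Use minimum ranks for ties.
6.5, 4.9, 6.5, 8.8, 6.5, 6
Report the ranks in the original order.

2, 6, 2, 1, 2, 5

Sorted (descending): 8.8, 6.5, 6.5, 6.5, 6, 4.9
The 3 values of 6.5 occupy positions 2–4 → each gets rank 2.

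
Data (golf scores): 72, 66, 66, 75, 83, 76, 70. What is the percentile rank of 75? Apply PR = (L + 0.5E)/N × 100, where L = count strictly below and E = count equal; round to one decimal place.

N = 7.
Strictly below 75: 4. Equal to 75: 1.
PR = (4 + 0.5·1)/7 × 100 = 64.3

64.3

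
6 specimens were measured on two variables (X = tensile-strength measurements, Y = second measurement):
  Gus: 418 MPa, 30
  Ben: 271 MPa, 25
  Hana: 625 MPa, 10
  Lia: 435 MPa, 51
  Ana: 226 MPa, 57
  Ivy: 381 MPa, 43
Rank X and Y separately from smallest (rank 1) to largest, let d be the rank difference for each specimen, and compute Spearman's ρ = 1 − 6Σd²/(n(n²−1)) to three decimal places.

Ranks of variable 1: 4, 2, 6, 5, 1, 3
Ranks of variable 2: 3, 2, 1, 5, 6, 4
d = r₁ − r₂: 1, 0, 5, 0, -5, -1
d²: 1, 0, 25, 0, 25, 1; Σd² = 52
ρ = 1 − 6·52/(6·35) = 1 − 312/210 = -0.486

-0.486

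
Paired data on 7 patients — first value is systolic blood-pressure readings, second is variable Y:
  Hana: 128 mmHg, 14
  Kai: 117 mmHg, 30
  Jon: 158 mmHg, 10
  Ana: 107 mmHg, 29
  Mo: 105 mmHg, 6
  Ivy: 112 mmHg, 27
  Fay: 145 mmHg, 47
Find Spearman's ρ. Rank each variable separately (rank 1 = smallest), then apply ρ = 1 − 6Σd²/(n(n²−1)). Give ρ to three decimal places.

Ranks of variable 1: 5, 4, 7, 2, 1, 3, 6
Ranks of variable 2: 3, 6, 2, 5, 1, 4, 7
d = r₁ − r₂: 2, -2, 5, -3, 0, -1, -1
d²: 4, 4, 25, 9, 0, 1, 1; Σd² = 44
ρ = 1 − 6·44/(7·48) = 1 − 264/336 = 0.214

0.214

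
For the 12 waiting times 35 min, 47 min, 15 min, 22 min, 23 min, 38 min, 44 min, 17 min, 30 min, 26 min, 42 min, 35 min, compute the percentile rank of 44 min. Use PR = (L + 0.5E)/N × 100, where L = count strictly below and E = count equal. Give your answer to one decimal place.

N = 12.
Strictly below 44: 10. Equal to 44: 1.
PR = (10 + 0.5·1)/12 × 100 = 87.5

87.5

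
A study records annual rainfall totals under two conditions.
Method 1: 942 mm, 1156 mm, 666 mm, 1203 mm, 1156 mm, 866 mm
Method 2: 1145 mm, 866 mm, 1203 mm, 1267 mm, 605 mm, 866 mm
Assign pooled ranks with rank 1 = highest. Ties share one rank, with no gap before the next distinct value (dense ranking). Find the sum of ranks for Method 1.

Sorted (descending): 1267, 1203, 1203, 1156, 1156, 1145, 942, 866, 866, 866, 666, 605
The 2 values of 1203 share dense rank 2.
The 2 values of 1156 share dense rank 3.
The 3 values of 866 share dense rank 6.
Remaining distinct values take the next consecutive integers.
Method 1 values → pooled ranks: 942→5, 1156→3, 666→7, 1203→2, 1156→3, 866→6
Rank sum = 5 + 3 + 7 + 2 + 3 + 6 = 26

26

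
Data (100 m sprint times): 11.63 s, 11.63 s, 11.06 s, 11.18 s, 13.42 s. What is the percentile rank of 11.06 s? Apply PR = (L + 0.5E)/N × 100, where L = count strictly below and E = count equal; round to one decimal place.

N = 5.
Strictly below 11.06: 0. Equal to 11.06: 1.
PR = (0 + 0.5·1)/5 × 100 = 10.0

10.0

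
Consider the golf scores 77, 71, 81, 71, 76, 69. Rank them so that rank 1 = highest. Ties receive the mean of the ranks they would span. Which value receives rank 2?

77

Sorted (descending): 81, 77, 76, 71, 71, 69
The 2 values of 71 occupy positions 4–5 → average rank (4+5)/2 = 4.5.
Rank 2 → value 77.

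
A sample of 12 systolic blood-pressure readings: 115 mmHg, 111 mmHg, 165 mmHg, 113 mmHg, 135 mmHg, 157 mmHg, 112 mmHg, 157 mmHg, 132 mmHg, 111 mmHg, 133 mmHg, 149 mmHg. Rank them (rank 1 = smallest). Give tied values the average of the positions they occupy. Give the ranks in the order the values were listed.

Sorted (ascending): 111, 111, 112, 113, 115, 132, 133, 135, 149, 157, 157, 165
The 2 values of 111 occupy positions 1–2 → average rank (1+2)/2 = 1.5.
The 2 values of 157 occupy positions 10–11 → average rank (10+11)/2 = 10.5.

5, 1.5, 12, 4, 8, 10.5, 3, 10.5, 6, 1.5, 7, 9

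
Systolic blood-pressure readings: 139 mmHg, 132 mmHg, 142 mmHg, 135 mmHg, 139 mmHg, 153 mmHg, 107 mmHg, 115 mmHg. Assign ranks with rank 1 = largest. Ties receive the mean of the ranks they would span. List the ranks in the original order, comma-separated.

Sorted (descending): 153, 142, 139, 139, 135, 132, 115, 107
The 2 values of 139 occupy positions 3–4 → average rank (3+4)/2 = 3.5.

3.5, 6, 2, 5, 3.5, 1, 8, 7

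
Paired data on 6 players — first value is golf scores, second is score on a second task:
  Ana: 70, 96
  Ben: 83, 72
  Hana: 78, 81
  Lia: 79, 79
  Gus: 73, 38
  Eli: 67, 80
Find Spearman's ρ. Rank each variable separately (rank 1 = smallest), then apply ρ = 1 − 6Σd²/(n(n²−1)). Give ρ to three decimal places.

Ranks of variable 1: 2, 6, 4, 5, 3, 1
Ranks of variable 2: 6, 2, 5, 3, 1, 4
d = r₁ − r₂: -4, 4, -1, 2, 2, -3
d²: 16, 16, 1, 4, 4, 9; Σd² = 50
ρ = 1 − 6·50/(6·35) = 1 − 300/210 = -0.429

-0.429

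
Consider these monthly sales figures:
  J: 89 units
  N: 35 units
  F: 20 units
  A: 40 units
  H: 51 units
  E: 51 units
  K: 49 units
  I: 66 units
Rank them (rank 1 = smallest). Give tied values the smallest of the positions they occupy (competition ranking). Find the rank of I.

Sorted (ascending): 20, 35, 40, 49, 51, 51, 66, 89
The 2 values of 51 occupy positions 5–6 → each gets rank 5.
I has value 66 units → rank 7.

7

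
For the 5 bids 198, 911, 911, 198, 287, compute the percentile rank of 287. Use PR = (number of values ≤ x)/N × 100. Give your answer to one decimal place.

N = 5.
Strictly below 287: 2. Equal to 287: 1.
PR = 3/5 × 100 = 60.0

60.0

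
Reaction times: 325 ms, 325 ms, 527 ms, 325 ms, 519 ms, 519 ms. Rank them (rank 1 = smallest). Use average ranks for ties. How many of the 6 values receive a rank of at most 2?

Sorted (ascending): 325, 325, 325, 519, 519, 527
The 3 values of 325 occupy positions 1–3 → average rank 2.
The 2 values of 519 occupy positions 4–5 → average rank (4+5)/2 = 4.5.
Ranks ≤ 2: {2, 2, 2} → 3 values.

3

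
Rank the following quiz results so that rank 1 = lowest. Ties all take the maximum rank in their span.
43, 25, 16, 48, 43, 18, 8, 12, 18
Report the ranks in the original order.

Sorted (ascending): 8, 12, 16, 18, 18, 25, 43, 43, 48
The 2 values of 18 occupy positions 4–5 → each gets rank 5.
The 2 values of 43 occupy positions 7–8 → each gets rank 8.

8, 6, 3, 9, 8, 5, 1, 2, 5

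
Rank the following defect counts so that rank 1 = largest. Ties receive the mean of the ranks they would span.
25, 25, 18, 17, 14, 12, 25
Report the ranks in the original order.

Sorted (descending): 25, 25, 25, 18, 17, 14, 12
The 3 values of 25 occupy positions 1–3 → average rank 2.

2, 2, 4, 5, 6, 7, 2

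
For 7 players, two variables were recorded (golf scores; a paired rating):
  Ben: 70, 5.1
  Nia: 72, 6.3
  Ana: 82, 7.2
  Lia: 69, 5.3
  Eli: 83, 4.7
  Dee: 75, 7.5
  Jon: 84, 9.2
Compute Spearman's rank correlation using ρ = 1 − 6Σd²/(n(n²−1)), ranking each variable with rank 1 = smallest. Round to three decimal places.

0.393

Ranks of variable 1: 2, 3, 5, 1, 6, 4, 7
Ranks of variable 2: 2, 4, 5, 3, 1, 6, 7
d = r₁ − r₂: 0, -1, 0, -2, 5, -2, 0
d²: 0, 1, 0, 4, 25, 4, 0; Σd² = 34
ρ = 1 − 6·34/(7·48) = 1 − 204/336 = 0.393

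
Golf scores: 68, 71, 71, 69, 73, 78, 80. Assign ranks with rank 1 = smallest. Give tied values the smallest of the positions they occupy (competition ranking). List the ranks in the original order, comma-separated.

1, 3, 3, 2, 5, 6, 7

Sorted (ascending): 68, 69, 71, 71, 73, 78, 80
The 2 values of 71 occupy positions 3–4 → each gets rank 3.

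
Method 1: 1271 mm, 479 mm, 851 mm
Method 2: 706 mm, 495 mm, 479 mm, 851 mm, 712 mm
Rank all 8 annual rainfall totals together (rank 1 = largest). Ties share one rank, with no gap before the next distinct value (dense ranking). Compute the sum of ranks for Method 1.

9

Sorted (descending): 1271, 851, 851, 712, 706, 495, 479, 479
The 2 values of 851 share dense rank 2.
The 2 values of 479 share dense rank 6.
Remaining distinct values take the next consecutive integers.
Method 1 values → pooled ranks: 1271→1, 479→6, 851→2
Rank sum = 1 + 6 + 2 = 9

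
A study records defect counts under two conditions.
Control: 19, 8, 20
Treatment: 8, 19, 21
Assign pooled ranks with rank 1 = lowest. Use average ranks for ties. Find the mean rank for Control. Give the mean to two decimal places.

3.33

Sorted (ascending): 8, 8, 19, 19, 20, 21
The 2 values of 8 occupy positions 1–2 → average rank (1+2)/2 = 1.5.
The 2 values of 19 occupy positions 3–4 → average rank (3+4)/2 = 3.5.
Control values → pooled ranks: 19→3.5, 8→1.5, 20→5
Mean rank = (3.5 + 1.5 + 5) / 3 = 3.33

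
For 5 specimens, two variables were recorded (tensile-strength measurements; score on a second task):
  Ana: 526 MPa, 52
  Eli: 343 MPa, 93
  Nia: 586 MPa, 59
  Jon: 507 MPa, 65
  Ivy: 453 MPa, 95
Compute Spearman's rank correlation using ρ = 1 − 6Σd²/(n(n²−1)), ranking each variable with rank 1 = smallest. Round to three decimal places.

-0.800

Ranks of variable 1: 4, 1, 5, 3, 2
Ranks of variable 2: 1, 4, 2, 3, 5
d = r₁ − r₂: 3, -3, 3, 0, -3
d²: 9, 9, 9, 0, 9; Σd² = 36
ρ = 1 − 6·36/(5·24) = 1 − 216/120 = -0.800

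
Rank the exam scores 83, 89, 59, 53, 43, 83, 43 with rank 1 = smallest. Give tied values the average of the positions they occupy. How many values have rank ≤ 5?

Sorted (ascending): 43, 43, 53, 59, 83, 83, 89
The 2 values of 43 occupy positions 1–2 → average rank (1+2)/2 = 1.5.
The 2 values of 83 occupy positions 5–6 → average rank (5+6)/2 = 5.5.
Ranks ≤ 5: {1.5, 1.5, 3, 4} → 4 values.

4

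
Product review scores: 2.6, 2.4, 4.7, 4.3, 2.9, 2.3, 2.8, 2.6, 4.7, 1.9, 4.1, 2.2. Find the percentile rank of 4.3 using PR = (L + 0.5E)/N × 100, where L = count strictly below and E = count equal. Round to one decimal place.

N = 12.
Strictly below 4.3: 9. Equal to 4.3: 1.
PR = (9 + 0.5·1)/12 × 100 = 79.2

79.2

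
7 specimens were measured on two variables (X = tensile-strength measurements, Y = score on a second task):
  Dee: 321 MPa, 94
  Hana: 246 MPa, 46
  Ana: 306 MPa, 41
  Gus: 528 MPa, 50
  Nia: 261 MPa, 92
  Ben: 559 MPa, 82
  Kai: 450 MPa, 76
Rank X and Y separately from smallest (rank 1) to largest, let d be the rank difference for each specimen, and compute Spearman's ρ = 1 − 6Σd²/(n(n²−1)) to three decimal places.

0.214

Ranks of variable 1: 4, 1, 3, 6, 2, 7, 5
Ranks of variable 2: 7, 2, 1, 3, 6, 5, 4
d = r₁ − r₂: -3, -1, 2, 3, -4, 2, 1
d²: 9, 1, 4, 9, 16, 4, 1; Σd² = 44
ρ = 1 − 6·44/(7·48) = 1 − 264/336 = 0.214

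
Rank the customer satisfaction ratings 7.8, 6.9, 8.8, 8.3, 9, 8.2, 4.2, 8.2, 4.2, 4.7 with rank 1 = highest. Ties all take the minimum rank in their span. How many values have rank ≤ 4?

5

Sorted (descending): 9, 8.8, 8.3, 8.2, 8.2, 7.8, 6.9, 4.7, 4.2, 4.2
The 2 values of 8.2 occupy positions 4–5 → each gets rank 4.
The 2 values of 4.2 occupy positions 9–10 → each gets rank 9.
Ranks ≤ 4: {1, 2, 3, 4, 4} → 5 values.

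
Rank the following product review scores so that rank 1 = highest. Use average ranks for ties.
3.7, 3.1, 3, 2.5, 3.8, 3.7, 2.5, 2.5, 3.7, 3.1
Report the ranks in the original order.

3, 5.5, 7, 9, 1, 3, 9, 9, 3, 5.5

Sorted (descending): 3.8, 3.7, 3.7, 3.7, 3.1, 3.1, 3, 2.5, 2.5, 2.5
The 3 values of 3.7 occupy positions 2–4 → average rank 3.
The 2 values of 3.1 occupy positions 5–6 → average rank (5+6)/2 = 5.5.
The 3 values of 2.5 occupy positions 8–10 → average rank 9.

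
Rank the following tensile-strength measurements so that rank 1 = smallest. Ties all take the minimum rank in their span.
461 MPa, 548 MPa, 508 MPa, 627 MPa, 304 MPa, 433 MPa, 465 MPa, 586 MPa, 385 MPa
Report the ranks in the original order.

4, 7, 6, 9, 1, 3, 5, 8, 2

Sorted (ascending): 304, 385, 433, 461, 465, 508, 548, 586, 627
No ties — each value takes its position as its rank.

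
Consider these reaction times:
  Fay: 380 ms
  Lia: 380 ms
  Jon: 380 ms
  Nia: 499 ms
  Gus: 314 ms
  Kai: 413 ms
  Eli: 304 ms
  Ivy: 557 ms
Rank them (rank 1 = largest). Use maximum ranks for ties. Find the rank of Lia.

Sorted (descending): 557, 499, 413, 380, 380, 380, 314, 304
The 3 values of 380 occupy positions 4–6 → each gets rank 6.
Lia has value 380 ms → rank 6.

6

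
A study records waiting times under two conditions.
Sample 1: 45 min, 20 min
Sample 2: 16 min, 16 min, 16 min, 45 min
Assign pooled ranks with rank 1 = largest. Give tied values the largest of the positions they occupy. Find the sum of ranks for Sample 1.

5

Sorted (descending): 45, 45, 20, 16, 16, 16
The 2 values of 45 occupy positions 1–2 → each gets rank 2.
The 3 values of 16 occupy positions 4–6 → each gets rank 6.
Sample 1 values → pooled ranks: 45→2, 20→3
Rank sum = 2 + 3 = 5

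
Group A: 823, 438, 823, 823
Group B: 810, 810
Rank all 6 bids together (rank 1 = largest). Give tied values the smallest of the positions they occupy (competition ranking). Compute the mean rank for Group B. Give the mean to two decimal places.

4.00

Sorted (descending): 823, 823, 823, 810, 810, 438
The 3 values of 823 occupy positions 1–3 → each gets rank 1.
The 2 values of 810 occupy positions 4–5 → each gets rank 4.
Group B values → pooled ranks: 810→4, 810→4
Mean rank = (4 + 4) / 2 = 4.00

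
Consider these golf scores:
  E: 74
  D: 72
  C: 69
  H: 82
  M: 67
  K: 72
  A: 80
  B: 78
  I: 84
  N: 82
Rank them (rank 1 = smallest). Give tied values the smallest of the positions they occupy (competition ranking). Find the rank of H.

8

Sorted (ascending): 67, 69, 72, 72, 74, 78, 80, 82, 82, 84
The 2 values of 72 occupy positions 3–4 → each gets rank 3.
The 2 values of 82 occupy positions 8–9 → each gets rank 8.
H has value 82 → rank 8.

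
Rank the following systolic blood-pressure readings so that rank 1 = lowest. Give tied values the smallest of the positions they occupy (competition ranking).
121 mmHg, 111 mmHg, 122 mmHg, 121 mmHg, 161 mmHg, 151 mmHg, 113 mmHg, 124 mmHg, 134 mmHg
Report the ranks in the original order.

Sorted (ascending): 111, 113, 121, 121, 122, 124, 134, 151, 161
The 2 values of 121 occupy positions 3–4 → each gets rank 3.

3, 1, 5, 3, 9, 8, 2, 6, 7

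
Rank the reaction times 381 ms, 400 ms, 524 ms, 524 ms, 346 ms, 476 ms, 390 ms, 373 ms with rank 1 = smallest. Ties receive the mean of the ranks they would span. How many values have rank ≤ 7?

Sorted (ascending): 346, 373, 381, 390, 400, 476, 524, 524
The 2 values of 524 occupy positions 7–8 → average rank (7+8)/2 = 7.5.
Ranks ≤ 7: {1, 2, 3, 4, 5, 6} → 6 values.

6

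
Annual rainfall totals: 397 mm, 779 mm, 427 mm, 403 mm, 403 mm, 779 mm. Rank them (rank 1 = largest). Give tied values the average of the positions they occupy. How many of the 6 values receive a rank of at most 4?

3

Sorted (descending): 779, 779, 427, 403, 403, 397
The 2 values of 779 occupy positions 1–2 → average rank (1+2)/2 = 1.5.
The 2 values of 403 occupy positions 4–5 → average rank (4+5)/2 = 4.5.
Ranks ≤ 4: {1.5, 1.5, 3} → 3 values.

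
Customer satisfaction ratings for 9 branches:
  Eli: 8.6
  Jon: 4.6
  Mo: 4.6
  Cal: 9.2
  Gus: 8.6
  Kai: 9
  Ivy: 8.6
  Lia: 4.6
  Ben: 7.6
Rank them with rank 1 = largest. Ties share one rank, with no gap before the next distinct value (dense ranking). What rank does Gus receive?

3

Sorted (descending): 9.2, 9, 8.6, 8.6, 8.6, 7.6, 4.6, 4.6, 4.6
The 3 values of 8.6 share dense rank 3.
The 3 values of 4.6 share dense rank 5.
Remaining distinct values take the next consecutive integers.
Gus has value 8.6 → rank 3.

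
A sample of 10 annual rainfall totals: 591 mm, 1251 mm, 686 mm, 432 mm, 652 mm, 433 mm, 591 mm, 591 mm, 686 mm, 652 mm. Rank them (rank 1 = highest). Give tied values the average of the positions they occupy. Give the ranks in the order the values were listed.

7, 1, 2.5, 10, 4.5, 9, 7, 7, 2.5, 4.5

Sorted (descending): 1251, 686, 686, 652, 652, 591, 591, 591, 433, 432
The 2 values of 686 occupy positions 2–3 → average rank (2+3)/2 = 2.5.
The 2 values of 652 occupy positions 4–5 → average rank (4+5)/2 = 4.5.
The 3 values of 591 occupy positions 6–8 → average rank 7.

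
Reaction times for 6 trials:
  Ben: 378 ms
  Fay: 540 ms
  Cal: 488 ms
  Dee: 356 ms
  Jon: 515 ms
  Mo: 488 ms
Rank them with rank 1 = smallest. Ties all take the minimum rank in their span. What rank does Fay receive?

Sorted (ascending): 356, 378, 488, 488, 515, 540
The 2 values of 488 occupy positions 3–4 → each gets rank 3.
Fay has value 540 ms → rank 6.

6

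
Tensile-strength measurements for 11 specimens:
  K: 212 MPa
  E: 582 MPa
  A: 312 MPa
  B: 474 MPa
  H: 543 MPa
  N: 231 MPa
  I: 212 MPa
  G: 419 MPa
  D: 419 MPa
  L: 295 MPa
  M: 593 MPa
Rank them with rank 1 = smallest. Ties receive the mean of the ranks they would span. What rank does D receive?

6.5

Sorted (ascending): 212, 212, 231, 295, 312, 419, 419, 474, 543, 582, 593
The 2 values of 212 occupy positions 1–2 → average rank (1+2)/2 = 1.5.
The 2 values of 419 occupy positions 6–7 → average rank (6+7)/2 = 6.5.
D has value 419 MPa → rank 6.5.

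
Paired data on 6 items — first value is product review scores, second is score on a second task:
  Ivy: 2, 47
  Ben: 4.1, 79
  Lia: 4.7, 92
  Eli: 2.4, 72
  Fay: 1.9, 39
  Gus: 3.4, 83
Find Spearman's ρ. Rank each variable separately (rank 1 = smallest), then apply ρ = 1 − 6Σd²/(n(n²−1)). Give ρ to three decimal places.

0.943

Ranks of variable 1: 2, 5, 6, 3, 1, 4
Ranks of variable 2: 2, 4, 6, 3, 1, 5
d = r₁ − r₂: 0, 1, 0, 0, 0, -1
d²: 0, 1, 0, 0, 0, 1; Σd² = 2
ρ = 1 − 6·2/(6·35) = 1 − 12/210 = 0.943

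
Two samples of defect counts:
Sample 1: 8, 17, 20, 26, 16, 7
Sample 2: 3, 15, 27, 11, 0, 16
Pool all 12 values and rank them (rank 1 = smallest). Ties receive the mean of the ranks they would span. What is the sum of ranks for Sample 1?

44.5

Sorted (ascending): 0, 3, 7, 8, 11, 15, 16, 16, 17, 20, 26, 27
The 2 values of 16 occupy positions 7–8 → average rank (7+8)/2 = 7.5.
Sample 1 values → pooled ranks: 8→4, 17→9, 20→10, 26→11, 16→7.5, 7→3
Rank sum = 4 + 9 + 10 + 11 + 7.5 + 3 = 44.5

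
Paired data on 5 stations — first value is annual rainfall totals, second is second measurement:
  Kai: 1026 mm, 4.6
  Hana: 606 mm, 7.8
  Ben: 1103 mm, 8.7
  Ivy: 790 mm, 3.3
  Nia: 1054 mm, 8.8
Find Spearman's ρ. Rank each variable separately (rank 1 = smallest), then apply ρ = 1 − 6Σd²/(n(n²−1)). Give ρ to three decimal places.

Ranks of variable 1: 3, 1, 5, 2, 4
Ranks of variable 2: 2, 3, 4, 1, 5
d = r₁ − r₂: 1, -2, 1, 1, -1
d²: 1, 4, 1, 1, 1; Σd² = 8
ρ = 1 − 6·8/(5·24) = 1 − 48/120 = 0.600

0.600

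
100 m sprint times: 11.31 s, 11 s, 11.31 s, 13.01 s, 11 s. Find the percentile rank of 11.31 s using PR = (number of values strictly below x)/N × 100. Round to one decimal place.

N = 5.
Strictly below 11.31: 2. Equal to 11.31: 2.
PR = 2/5 × 100 = 40.0

40.0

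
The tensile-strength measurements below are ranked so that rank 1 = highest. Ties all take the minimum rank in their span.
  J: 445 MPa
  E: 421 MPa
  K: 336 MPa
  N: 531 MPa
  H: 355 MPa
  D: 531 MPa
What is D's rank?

1

Sorted (descending): 531, 531, 445, 421, 355, 336
The 2 values of 531 occupy positions 1–2 → each gets rank 1.
D has value 531 MPa → rank 1.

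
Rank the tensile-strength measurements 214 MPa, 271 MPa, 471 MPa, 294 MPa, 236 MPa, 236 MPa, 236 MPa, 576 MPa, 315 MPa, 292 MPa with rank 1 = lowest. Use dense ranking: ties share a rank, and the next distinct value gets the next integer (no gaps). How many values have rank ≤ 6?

Sorted (ascending): 214, 236, 236, 236, 271, 292, 294, 315, 471, 576
The 3 values of 236 share dense rank 2.
Remaining distinct values take the next consecutive integers.
Ranks ≤ 6: {1, 2, 2, 2, 3, 4, 5, 6} → 8 values.

8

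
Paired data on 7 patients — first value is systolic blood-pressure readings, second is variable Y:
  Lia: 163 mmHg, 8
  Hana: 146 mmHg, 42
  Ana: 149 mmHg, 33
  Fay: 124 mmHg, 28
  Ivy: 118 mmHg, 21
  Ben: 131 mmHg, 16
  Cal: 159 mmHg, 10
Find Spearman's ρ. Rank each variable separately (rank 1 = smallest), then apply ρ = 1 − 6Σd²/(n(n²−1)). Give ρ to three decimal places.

-0.429

Ranks of variable 1: 7, 4, 5, 2, 1, 3, 6
Ranks of variable 2: 1, 7, 6, 5, 4, 3, 2
d = r₁ − r₂: 6, -3, -1, -3, -3, 0, 4
d²: 36, 9, 1, 9, 9, 0, 16; Σd² = 80
ρ = 1 − 6·80/(7·48) = 1 − 480/336 = -0.429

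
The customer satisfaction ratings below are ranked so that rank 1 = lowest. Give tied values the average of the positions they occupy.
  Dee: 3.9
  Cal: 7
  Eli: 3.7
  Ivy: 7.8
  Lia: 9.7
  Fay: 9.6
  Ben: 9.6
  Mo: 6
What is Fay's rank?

Sorted (ascending): 3.7, 3.9, 6, 7, 7.8, 9.6, 9.6, 9.7
The 2 values of 9.6 occupy positions 6–7 → average rank (6+7)/2 = 6.5.
Fay has value 9.6 → rank 6.5.

6.5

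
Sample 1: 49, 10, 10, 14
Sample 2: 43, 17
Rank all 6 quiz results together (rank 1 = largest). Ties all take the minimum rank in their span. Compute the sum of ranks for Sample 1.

15

Sorted (descending): 49, 43, 17, 14, 10, 10
The 2 values of 10 occupy positions 5–6 → each gets rank 5.
Sample 1 values → pooled ranks: 49→1, 10→5, 10→5, 14→4
Rank sum = 1 + 5 + 5 + 4 = 15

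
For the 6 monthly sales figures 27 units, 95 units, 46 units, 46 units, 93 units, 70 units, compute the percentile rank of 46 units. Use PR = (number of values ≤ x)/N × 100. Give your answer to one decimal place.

50.0

N = 6.
Strictly below 46: 1. Equal to 46: 2.
PR = 3/6 × 100 = 50.0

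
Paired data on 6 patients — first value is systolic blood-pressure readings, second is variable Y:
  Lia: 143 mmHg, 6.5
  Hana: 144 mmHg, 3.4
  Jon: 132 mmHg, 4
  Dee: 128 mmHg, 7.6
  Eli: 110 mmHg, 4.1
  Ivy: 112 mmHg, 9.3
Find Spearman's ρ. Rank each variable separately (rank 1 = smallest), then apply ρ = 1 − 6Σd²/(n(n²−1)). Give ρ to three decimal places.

Ranks of variable 1: 5, 6, 4, 3, 1, 2
Ranks of variable 2: 4, 1, 2, 5, 3, 6
d = r₁ − r₂: 1, 5, 2, -2, -2, -4
d²: 1, 25, 4, 4, 4, 16; Σd² = 54
ρ = 1 − 6·54/(6·35) = 1 − 324/210 = -0.543

-0.543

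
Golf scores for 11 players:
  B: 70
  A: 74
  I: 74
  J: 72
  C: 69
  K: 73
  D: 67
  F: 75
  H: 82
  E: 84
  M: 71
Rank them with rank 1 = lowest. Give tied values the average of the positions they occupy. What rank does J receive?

5

Sorted (ascending): 67, 69, 70, 71, 72, 73, 74, 74, 75, 82, 84
The 2 values of 74 occupy positions 7–8 → average rank (7+8)/2 = 7.5.
J has value 72 → rank 5.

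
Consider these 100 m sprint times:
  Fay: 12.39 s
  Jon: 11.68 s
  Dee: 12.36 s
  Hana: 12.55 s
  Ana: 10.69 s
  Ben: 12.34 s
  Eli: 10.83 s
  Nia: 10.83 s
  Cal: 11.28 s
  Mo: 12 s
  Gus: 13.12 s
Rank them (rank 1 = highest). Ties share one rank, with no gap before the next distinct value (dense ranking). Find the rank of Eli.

9

Sorted (descending): 13.12, 12.55, 12.39, 12.36, 12.34, 12, 11.68, 11.28, 10.83, 10.83, 10.69
The 2 values of 10.83 share dense rank 9.
Remaining distinct values take the next consecutive integers.
Eli has value 10.83 s → rank 9.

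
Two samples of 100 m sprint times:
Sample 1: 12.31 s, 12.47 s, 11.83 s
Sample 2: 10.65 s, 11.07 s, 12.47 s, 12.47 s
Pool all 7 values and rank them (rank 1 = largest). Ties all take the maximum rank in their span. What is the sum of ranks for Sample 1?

Sorted (descending): 12.47, 12.47, 12.47, 12.31, 11.83, 11.07, 10.65
The 3 values of 12.47 occupy positions 1–3 → each gets rank 3.
Sample 1 values → pooled ranks: 12.31→4, 12.47→3, 11.83→5
Rank sum = 4 + 3 + 5 = 12

12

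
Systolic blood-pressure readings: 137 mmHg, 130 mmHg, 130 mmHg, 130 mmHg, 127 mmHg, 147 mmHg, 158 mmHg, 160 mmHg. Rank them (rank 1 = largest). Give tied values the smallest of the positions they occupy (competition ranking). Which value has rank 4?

137

Sorted (descending): 160, 158, 147, 137, 130, 130, 130, 127
The 3 values of 130 occupy positions 5–7 → each gets rank 5.
Rank 4 → value 137.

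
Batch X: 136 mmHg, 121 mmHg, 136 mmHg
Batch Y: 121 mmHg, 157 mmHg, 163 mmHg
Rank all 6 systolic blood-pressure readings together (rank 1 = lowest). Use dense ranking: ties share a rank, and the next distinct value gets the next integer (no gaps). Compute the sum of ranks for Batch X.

5

Sorted (ascending): 121, 121, 136, 136, 157, 163
The 2 values of 121 share dense rank 1.
The 2 values of 136 share dense rank 2.
Remaining distinct values take the next consecutive integers.
Batch X values → pooled ranks: 136→2, 121→1, 136→2
Rank sum = 2 + 1 + 2 = 5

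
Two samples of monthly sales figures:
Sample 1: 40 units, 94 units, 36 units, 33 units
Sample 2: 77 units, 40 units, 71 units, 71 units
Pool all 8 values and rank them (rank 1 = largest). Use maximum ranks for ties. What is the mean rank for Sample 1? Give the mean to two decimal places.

5.50

Sorted (descending): 94, 77, 71, 71, 40, 40, 36, 33
The 2 values of 71 occupy positions 3–4 → each gets rank 4.
The 2 values of 40 occupy positions 5–6 → each gets rank 6.
Sample 1 values → pooled ranks: 40→6, 94→1, 36→7, 33→8
Mean rank = (6 + 1 + 7 + 8) / 4 = 5.50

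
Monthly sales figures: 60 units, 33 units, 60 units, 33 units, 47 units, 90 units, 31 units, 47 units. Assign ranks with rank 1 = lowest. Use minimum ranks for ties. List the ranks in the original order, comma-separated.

6, 2, 6, 2, 4, 8, 1, 4

Sorted (ascending): 31, 33, 33, 47, 47, 60, 60, 90
The 2 values of 33 occupy positions 2–3 → each gets rank 2.
The 2 values of 47 occupy positions 4–5 → each gets rank 4.
The 2 values of 60 occupy positions 6–7 → each gets rank 6.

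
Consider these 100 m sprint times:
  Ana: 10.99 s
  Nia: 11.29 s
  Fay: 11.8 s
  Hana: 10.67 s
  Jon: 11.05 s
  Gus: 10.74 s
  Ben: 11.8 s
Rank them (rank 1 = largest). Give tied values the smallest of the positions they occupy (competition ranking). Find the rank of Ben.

Sorted (descending): 11.8, 11.8, 11.29, 11.05, 10.99, 10.74, 10.67
The 2 values of 11.8 occupy positions 1–2 → each gets rank 1.
Ben has value 11.8 s → rank 1.

1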